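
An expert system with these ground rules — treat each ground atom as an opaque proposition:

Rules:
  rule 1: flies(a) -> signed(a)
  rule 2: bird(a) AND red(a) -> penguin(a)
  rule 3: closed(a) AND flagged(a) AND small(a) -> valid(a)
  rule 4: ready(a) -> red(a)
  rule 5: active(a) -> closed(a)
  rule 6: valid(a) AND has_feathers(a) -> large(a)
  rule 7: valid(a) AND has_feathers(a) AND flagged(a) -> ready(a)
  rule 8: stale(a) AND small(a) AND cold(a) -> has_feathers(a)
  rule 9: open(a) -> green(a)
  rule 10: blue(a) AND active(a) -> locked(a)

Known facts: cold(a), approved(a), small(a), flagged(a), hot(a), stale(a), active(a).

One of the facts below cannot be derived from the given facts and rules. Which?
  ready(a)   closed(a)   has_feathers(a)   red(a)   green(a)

Round 1: rule 5 [active(a) -> closed(a)]; rule 8 [stale(a) AND small(a) AND cold(a) -> has_feathers(a)]. New: closed(a), has_feathers(a).
Round 2: rule 3 [closed(a) AND flagged(a) AND small(a) -> valid(a)]. New: valid(a).
Round 3: rule 6 [valid(a) AND has_feathers(a) -> large(a)]; rule 7 [valid(a) AND has_feathers(a) AND flagged(a) -> ready(a)]. New: large(a), ready(a).
Round 4: rule 4 [ready(a) -> red(a)]. New: red(a).
Derived: closed(a) (round 1), has_feathers(a) (round 1), ready(a) (round 3), red(a) (round 4). green(a) never appears in any round.

green(a)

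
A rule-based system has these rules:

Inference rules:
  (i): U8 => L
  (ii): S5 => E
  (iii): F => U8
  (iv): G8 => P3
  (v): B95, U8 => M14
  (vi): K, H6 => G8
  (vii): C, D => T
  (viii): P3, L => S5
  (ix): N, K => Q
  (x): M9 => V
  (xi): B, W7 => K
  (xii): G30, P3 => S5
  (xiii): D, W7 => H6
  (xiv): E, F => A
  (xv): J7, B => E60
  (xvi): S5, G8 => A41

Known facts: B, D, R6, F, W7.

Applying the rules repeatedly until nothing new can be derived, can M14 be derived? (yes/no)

no

Round 1: (iii) [F => U8]; (xi) [B, W7 => K]; (xiii) [D, W7 => H6]. New: U8, K, H6.
Round 2: (i) [U8 => L]; (vi) [K, H6 => G8]. New: L, G8.
Round 3: (iv) [G8 => P3]. New: P3.
Round 4: (viii) [P3, L => S5]. New: S5.
Round 5: (ii) [S5 => E]; (xvi) [S5, G8 => A41]. New: E, A41.
Round 6: (xiv) [E, F => A]. New: A.
Fixed point reached. M14 is concluded only by (v); (v) needs B95 (never derived).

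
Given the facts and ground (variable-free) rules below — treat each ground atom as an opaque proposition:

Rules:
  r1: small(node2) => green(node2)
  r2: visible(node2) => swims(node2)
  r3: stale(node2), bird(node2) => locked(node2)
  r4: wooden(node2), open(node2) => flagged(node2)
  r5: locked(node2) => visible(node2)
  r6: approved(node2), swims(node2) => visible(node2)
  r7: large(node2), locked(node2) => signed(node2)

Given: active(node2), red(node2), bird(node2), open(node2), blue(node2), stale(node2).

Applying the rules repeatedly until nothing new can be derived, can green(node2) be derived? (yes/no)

no

Round 1 — r3, derive locked(node2).
Round 2 — r5, derive visible(node2).
Round 3 — r2, derive swims(node2).
Fixed point reached. green(node2) is concluded only by r1; r1 needs small(node2) (never derived).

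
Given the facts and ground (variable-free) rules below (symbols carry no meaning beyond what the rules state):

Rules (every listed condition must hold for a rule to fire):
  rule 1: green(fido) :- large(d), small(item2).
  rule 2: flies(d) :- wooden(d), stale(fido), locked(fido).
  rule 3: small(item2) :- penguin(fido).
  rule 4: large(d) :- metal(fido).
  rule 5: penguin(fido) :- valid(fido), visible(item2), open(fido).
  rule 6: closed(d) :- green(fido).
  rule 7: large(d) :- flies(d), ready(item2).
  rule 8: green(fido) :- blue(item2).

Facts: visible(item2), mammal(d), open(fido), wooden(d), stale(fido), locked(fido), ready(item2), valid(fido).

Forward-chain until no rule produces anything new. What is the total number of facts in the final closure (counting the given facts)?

14

Round 1 — rule 2, rule 5, derive flies(d), penguin(fido).
Round 2 — rule 3, rule 7, derive small(item2), large(d).
Round 3 — rule 1, derive green(fido).
Round 4 — rule 6, derive closed(d).
Closure: {closed(d), flies(d), green(fido), large(d), locked(fido), mammal(d), open(fido), penguin(fido), ready(item2), small(item2), stale(fido), valid(fido), visible(item2), wooden(d)} — 14 facts.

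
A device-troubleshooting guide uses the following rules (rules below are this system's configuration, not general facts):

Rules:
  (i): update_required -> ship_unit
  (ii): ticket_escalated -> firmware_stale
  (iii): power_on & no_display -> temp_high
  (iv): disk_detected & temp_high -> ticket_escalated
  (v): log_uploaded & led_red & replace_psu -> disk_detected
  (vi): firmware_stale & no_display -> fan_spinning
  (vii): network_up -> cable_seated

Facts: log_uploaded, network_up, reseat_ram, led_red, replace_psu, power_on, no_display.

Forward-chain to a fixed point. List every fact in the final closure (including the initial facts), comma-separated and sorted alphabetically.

Round 1: (iii) [power_on & no_display -> temp_high]; (v) [log_uploaded & led_red & replace_psu -> disk_detected]; (vii) [network_up -> cable_seated]. Adds temp_high, disk_detected, cable_seated.
Round 2: (iv) [disk_detected & temp_high -> ticket_escalated]. Adds ticket_escalated.
Round 3: (ii) [ticket_escalated -> firmware_stale]. Adds firmware_stale.
Round 4: (vi) [firmware_stale & no_display -> fan_spinning]. Adds fan_spinning.

cable_seated, disk_detected, fan_spinning, firmware_stale, led_red, log_uploaded, network_up, no_display, power_on, replace_psu, reseat_ram, temp_high, ticket_escalated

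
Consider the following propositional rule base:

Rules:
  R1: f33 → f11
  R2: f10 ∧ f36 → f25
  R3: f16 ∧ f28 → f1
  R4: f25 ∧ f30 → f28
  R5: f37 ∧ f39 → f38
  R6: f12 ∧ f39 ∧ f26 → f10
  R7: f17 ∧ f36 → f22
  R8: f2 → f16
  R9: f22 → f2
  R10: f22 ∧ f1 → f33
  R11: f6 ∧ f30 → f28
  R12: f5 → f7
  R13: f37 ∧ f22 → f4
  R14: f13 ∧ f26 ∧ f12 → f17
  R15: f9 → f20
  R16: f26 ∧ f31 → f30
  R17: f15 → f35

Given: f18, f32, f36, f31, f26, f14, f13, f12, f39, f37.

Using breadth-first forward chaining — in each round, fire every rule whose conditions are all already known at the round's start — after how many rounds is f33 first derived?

6

Round 1 — R5, R6, R14, R16, derive f38, f10, f17, f30.
Round 2 — R2, R7, derive f25, f22.
Round 3 — R4, R9, R13, derive f28, f2, f4.
Round 4 — R8, derive f16.
Round 5 — R3, derive f1.
Round 6 — R10, derive f33.
f33 first appears in round 6.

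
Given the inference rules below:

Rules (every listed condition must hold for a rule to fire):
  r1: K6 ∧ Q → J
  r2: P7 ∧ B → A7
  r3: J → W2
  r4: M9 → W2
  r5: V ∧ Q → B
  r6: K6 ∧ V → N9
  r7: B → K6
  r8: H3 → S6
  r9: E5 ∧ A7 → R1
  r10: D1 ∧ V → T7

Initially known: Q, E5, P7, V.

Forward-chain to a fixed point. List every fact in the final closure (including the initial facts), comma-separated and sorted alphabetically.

Round 1: r5 [V ∧ Q → B]. Adds B.
Round 2: r2 [P7 ∧ B → A7]; r7 [B → K6]. Adds A7, K6.
Round 3: r1 [K6 ∧ Q → J]; r6 [K6 ∧ V → N9]; r9 [E5 ∧ A7 → R1]. Adds J, N9, R1.
Round 4: r3 [J → W2]. Adds W2.

A7, B, E5, J, K6, N9, P7, Q, R1, V, W2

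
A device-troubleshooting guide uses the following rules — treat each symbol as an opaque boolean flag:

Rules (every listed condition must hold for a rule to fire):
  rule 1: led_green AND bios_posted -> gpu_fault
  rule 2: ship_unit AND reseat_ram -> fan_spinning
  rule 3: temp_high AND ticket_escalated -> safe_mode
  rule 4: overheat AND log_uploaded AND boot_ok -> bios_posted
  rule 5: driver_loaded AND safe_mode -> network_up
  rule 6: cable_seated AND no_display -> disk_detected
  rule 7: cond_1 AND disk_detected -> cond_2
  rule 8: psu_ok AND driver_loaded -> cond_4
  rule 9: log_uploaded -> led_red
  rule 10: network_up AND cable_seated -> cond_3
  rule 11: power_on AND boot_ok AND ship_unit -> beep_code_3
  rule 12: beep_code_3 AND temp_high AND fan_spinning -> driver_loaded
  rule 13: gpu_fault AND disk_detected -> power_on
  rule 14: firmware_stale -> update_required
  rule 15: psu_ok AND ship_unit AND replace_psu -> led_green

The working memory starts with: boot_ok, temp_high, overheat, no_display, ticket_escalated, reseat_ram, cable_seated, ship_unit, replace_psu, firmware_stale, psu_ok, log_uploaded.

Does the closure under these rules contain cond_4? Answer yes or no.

Round 1 fires rule 2, rule 3, rule 4, rule 6, rule 9, rule 14, rule 15, giving fan_spinning, safe_mode, bios_posted, disk_detected, led_red, update_required, led_green.
Round 2 fires rule 1, giving gpu_fault.
Round 3 fires rule 13, giving power_on.
Round 4 fires rule 11, giving beep_code_3.
Round 5 fires rule 12, giving driver_loaded.
Round 6 fires rule 5, rule 8, giving network_up, cond_4.
Round 7 fires rule 10, giving cond_3.
cond_4 appears in round 6, so it is derivable.

yes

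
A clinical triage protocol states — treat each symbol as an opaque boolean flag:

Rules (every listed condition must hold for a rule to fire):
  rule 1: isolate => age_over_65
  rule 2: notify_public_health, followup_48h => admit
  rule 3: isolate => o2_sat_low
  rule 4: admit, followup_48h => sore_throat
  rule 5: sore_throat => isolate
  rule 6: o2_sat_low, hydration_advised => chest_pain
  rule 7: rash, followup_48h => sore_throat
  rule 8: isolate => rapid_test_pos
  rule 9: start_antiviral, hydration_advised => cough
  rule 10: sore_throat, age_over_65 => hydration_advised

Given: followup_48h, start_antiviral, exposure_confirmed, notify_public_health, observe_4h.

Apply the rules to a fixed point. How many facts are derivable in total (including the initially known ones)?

14

Round 1: rule 2 [notify_public_health, followup_48h => admit]. Adds admit.
Round 2: rule 4 [admit, followup_48h => sore_throat]. Adds sore_throat.
Round 3: rule 5 [sore_throat => isolate]. Adds isolate.
Round 4: rule 1 [isolate => age_over_65]; rule 3 [isolate => o2_sat_low]; rule 8 [isolate => rapid_test_pos]. Adds age_over_65, o2_sat_low, rapid_test_pos.
Round 5: rule 10 [sore_throat, age_over_65 => hydration_advised]. Adds hydration_advised.
Round 6: rule 6 [o2_sat_low, hydration_advised => chest_pain]; rule 9 [start_antiviral, hydration_advised => cough]. Adds chest_pain, cough.
Closure: {admit, age_over_65, chest_pain, cough, exposure_confirmed, followup_48h, hydration_advised, isolate, notify_public_health, o2_sat_low, observe_4h, rapid_test_pos, sore_throat, start_antiviral} — 14 facts.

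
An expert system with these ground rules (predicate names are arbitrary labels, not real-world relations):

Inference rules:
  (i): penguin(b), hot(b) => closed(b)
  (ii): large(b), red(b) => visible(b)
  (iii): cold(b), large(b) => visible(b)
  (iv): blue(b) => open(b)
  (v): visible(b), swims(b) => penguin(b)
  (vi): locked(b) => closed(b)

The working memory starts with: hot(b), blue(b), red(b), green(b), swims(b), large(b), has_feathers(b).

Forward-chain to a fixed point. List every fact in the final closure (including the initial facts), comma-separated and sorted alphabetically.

blue(b), closed(b), green(b), has_feathers(b), hot(b), large(b), open(b), penguin(b), red(b), swims(b), visible(b)

[1] (ii) [large(b), red(b) => visible(b)]; (iv) [blue(b) => open(b)]. ⇒ new: visible(b), open(b).
[2] (v) [visible(b), swims(b) => penguin(b)]. ⇒ new: penguin(b).
[3] (i) [penguin(b), hot(b) => closed(b)]. ⇒ new: closed(b).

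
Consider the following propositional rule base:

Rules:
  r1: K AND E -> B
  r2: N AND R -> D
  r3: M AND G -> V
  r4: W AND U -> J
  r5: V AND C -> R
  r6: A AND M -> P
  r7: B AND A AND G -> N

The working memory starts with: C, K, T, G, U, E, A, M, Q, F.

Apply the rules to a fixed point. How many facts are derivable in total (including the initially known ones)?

16

Round 1 — r1, r3, r6, derive B, V, P.
Round 2 — r5, r7, derive R, N.
Round 3 — r2, derive D.
Closure: {A, B, C, D, E, F, G, K, M, N, P, Q, R, T, U, V} — 16 facts.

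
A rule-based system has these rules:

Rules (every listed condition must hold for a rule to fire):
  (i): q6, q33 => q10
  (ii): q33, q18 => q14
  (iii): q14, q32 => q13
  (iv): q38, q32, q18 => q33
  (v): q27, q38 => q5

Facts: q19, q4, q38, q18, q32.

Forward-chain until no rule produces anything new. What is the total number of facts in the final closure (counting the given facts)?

Round 1 — (iv), derive q33.
Round 2 — (ii), derive q14.
Round 3 — (iii), derive q13.
Closure: {q13, q14, q18, q19, q32, q33, q38, q4} — 8 facts.

8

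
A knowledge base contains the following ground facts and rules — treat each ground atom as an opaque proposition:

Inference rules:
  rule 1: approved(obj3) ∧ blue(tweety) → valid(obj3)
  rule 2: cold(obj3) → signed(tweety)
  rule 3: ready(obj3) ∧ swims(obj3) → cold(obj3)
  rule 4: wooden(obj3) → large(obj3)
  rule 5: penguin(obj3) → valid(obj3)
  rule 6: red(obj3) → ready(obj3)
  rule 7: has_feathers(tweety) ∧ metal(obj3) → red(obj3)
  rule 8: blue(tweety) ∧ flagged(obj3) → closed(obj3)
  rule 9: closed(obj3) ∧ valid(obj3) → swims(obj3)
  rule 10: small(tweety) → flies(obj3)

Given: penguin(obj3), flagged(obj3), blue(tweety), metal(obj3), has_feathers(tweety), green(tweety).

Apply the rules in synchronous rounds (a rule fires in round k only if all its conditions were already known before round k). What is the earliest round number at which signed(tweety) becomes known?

4

Round 1 — rule 5, rule 7, rule 8, derive valid(obj3), red(obj3), closed(obj3).
Round 2 — rule 6, rule 9, derive ready(obj3), swims(obj3).
Round 3 — rule 3, derive cold(obj3).
Round 4 — rule 2, derive signed(tweety).
signed(tweety) first appears in round 4.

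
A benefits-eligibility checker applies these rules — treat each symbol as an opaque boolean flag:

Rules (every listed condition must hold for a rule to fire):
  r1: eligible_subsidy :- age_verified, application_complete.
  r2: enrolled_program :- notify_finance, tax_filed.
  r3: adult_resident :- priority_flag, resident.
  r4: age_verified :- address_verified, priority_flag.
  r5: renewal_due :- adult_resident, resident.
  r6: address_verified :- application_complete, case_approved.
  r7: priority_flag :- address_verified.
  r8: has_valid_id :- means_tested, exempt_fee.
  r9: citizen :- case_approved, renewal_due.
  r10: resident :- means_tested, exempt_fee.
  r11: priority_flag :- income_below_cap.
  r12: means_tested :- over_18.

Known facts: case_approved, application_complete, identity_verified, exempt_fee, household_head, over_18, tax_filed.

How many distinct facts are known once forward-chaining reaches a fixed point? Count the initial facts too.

17

Round 1: r6 [address_verified :- application_complete, case_approved.]; r12 [means_tested :- over_18.]. Adds address_verified, means_tested.
Round 2: r7 [priority_flag :- address_verified.]; r8 [has_valid_id :- means_tested, exempt_fee.]; r10 [resident :- means_tested, exempt_fee.]. Adds priority_flag, has_valid_id, resident.
Round 3: r3 [adult_resident :- priority_flag, resident.]; r4 [age_verified :- address_verified, priority_flag.]. Adds adult_resident, age_verified.
Round 4: r1 [eligible_subsidy :- age_verified, application_complete.]; r5 [renewal_due :- adult_resident, resident.]. Adds eligible_subsidy, renewal_due.
Round 5: r9 [citizen :- case_approved, renewal_due.]. Adds citizen.
Closure: {address_verified, adult_resident, age_verified, application_complete, case_approved, citizen, eligible_subsidy, exempt_fee, has_valid_id, household_head, identity_verified, means_tested, over_18, priority_flag, renewal_due, resident, tax_filed} — 17 facts.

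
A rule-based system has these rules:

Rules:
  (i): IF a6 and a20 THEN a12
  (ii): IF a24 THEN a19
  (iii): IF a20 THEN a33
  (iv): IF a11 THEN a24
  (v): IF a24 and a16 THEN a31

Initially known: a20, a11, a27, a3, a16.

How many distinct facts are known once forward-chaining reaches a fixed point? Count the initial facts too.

Round 1: (iii) [IF a20 THEN a33]; (iv) [IF a11 THEN a24]. Adds a33, a24.
Round 2: (ii) [IF a24 THEN a19]; (v) [IF a24 and a16 THEN a31]. Adds a19, a31.
Closure: {a11, a16, a19, a20, a24, a27, a3, a31, a33} — 9 facts.

9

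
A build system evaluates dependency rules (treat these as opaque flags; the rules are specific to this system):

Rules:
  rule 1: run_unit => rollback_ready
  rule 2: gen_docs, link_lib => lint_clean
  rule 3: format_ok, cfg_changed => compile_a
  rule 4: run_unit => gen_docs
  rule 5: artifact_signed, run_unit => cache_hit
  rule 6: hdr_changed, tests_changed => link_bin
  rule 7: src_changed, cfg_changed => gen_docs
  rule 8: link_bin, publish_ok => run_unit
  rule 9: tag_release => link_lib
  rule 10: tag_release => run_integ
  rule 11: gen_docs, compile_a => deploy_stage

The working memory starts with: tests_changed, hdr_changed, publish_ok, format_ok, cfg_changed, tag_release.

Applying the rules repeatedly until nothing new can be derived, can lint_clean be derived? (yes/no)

Round 1: rule 3 [format_ok, cfg_changed => compile_a]; rule 6 [hdr_changed, tests_changed => link_bin]; rule 9 [tag_release => link_lib]; rule 10 [tag_release => run_integ]. Adds compile_a, link_bin, link_lib, run_integ.
Round 2: rule 8 [link_bin, publish_ok => run_unit]. Adds run_unit.
Round 3: rule 1 [run_unit => rollback_ready]; rule 4 [run_unit => gen_docs]. Adds rollback_ready, gen_docs.
Round 4: rule 2 [gen_docs, link_lib => lint_clean]; rule 11 [gen_docs, compile_a => deploy_stage]. Adds lint_clean, deploy_stage.
lint_clean appears in round 4, so it is derivable.

yes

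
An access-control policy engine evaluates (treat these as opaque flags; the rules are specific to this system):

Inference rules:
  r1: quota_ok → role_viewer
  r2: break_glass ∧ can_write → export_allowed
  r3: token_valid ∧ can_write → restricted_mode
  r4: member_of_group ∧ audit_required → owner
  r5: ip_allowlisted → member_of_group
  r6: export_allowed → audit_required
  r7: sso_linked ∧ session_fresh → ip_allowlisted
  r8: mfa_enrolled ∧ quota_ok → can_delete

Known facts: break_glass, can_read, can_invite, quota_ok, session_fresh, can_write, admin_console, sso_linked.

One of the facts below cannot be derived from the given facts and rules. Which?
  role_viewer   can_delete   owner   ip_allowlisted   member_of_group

[1] r1 [quota_ok → role_viewer]; r2 [break_glass ∧ can_write → export_allowed]; r7 [sso_linked ∧ session_fresh → ip_allowlisted]. ⇒ new: role_viewer, export_allowed, ip_allowlisted.
[2] r5 [ip_allowlisted → member_of_group]; r6 [export_allowed → audit_required]. ⇒ new: member_of_group, audit_required.
[3] r4 [member_of_group ∧ audit_required → owner]. ⇒ new: owner.
Derived: member_of_group (round 2), ip_allowlisted (round 1), role_viewer (round 1), owner (round 3). can_delete never appears in any round.

can_delete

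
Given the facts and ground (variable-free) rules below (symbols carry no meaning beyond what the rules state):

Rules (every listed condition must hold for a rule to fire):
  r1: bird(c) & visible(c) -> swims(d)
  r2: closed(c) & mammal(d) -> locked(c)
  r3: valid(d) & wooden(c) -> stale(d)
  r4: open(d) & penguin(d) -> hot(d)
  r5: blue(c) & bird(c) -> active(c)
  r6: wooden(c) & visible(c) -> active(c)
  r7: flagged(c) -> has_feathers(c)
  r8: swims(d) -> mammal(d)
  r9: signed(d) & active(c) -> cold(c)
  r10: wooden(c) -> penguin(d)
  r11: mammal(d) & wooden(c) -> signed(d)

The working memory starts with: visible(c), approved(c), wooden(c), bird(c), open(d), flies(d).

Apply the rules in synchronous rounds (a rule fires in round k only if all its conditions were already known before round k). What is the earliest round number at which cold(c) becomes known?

4

Round 1 — r1, r6, r10, derive swims(d), active(c), penguin(d).
Round 2 — r4, r8, derive hot(d), mammal(d).
Round 3 — r11, derive signed(d).
Round 4 — r9, derive cold(c).
cold(c) first appears in round 4.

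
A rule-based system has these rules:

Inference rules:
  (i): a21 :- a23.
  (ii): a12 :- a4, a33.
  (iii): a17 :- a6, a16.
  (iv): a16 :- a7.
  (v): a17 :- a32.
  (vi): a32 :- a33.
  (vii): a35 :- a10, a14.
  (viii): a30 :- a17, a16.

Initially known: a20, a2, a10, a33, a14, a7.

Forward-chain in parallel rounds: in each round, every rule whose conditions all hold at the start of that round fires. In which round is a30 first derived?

3

Round 1: (iv) [a16 :- a7.]; (vi) [a32 :- a33.]; (vii) [a35 :- a10, a14.]. Adds a16, a32, a35.
Round 2: (v) [a17 :- a32.]. Adds a17.
Round 3: (viii) [a30 :- a17, a16.]. Adds a30.
a30 first appears in round 3.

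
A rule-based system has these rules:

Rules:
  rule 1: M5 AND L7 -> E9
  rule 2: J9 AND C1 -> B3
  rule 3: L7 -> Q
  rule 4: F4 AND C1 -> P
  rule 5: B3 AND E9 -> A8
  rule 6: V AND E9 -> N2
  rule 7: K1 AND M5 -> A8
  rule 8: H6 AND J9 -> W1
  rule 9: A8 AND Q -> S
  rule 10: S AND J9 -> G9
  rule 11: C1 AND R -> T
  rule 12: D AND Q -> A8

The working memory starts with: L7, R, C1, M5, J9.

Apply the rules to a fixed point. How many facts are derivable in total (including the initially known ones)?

12

Round 1 fires rule 1, rule 2, rule 3, rule 11, giving E9, B3, Q, T.
Round 2 fires rule 5, giving A8.
Round 3 fires rule 9, giving S.
Round 4 fires rule 10, giving G9.
Closure: {A8, B3, C1, E9, G9, J9, L7, M5, Q, R, S, T} — 12 facts.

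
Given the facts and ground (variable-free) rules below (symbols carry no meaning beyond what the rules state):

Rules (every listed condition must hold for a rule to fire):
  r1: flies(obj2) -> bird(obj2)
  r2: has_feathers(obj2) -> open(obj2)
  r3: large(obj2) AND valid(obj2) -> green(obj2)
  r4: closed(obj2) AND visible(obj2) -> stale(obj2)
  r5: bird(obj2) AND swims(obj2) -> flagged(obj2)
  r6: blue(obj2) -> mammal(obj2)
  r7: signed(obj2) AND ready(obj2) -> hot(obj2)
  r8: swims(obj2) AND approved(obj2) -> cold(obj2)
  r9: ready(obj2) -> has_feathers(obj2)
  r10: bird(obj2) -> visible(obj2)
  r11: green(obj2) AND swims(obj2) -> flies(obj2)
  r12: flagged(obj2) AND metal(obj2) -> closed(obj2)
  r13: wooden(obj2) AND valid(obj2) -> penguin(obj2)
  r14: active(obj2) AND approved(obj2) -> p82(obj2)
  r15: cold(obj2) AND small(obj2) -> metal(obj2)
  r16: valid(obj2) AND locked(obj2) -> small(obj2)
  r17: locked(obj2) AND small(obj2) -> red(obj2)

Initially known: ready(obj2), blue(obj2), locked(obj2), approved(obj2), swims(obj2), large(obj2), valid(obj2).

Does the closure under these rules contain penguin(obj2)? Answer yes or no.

no

Round 1 fires r3, r6, r8, r9, r16, giving green(obj2), mammal(obj2), cold(obj2), has_feathers(obj2), small(obj2).
Round 2 fires r2, r11, r15, r17, giving open(obj2), flies(obj2), metal(obj2), red(obj2).
Round 3 fires r1, giving bird(obj2).
Round 4 fires r5, r10, giving flagged(obj2), visible(obj2).
Round 5 fires r12, giving closed(obj2).
Round 6 fires r4, giving stale(obj2).
Fixed point reached. penguin(obj2) is concluded only by r13; r13 needs wooden(obj2) (never derived).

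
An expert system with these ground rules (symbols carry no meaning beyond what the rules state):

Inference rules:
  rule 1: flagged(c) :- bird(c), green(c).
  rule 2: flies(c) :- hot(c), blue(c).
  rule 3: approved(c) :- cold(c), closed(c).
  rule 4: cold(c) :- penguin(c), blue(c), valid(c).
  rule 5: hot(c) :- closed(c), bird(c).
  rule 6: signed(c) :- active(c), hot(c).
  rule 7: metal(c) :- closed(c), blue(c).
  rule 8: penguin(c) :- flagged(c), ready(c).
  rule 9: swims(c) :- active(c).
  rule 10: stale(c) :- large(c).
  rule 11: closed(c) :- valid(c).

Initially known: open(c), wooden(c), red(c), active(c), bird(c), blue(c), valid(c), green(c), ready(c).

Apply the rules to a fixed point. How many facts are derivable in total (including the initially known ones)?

19

Round 1 fires rule 1, rule 9, rule 11, giving flagged(c), swims(c), closed(c).
Round 2 fires rule 5, rule 7, rule 8, giving hot(c), metal(c), penguin(c).
Round 3 fires rule 2, rule 4, rule 6, giving flies(c), cold(c), signed(c).
Round 4 fires rule 3, giving approved(c).
Closure: {active(c), approved(c), bird(c), blue(c), closed(c), cold(c), flagged(c), flies(c), green(c), hot(c), metal(c), open(c), penguin(c), ready(c), red(c), signed(c), swims(c), valid(c), wooden(c)} — 19 facts.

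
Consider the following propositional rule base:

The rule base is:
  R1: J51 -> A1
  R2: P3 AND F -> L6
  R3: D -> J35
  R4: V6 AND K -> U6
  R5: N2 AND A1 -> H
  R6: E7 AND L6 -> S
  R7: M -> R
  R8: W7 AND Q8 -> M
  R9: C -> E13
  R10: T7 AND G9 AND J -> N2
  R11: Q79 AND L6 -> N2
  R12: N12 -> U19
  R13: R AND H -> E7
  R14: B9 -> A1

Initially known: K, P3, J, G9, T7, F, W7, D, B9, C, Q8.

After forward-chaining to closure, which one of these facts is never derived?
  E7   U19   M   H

Round 1: R2 [P3 AND F -> L6]; R3 [D -> J35]; R8 [W7 AND Q8 -> M]; R9 [C -> E13]; R10 [T7 AND G9 AND J -> N2]; R14 [B9 -> A1]. New: L6, J35, M, E13, N2, A1.
Round 2: R5 [N2 AND A1 -> H]; R7 [M -> R]. New: H, R.
Round 3: R13 [R AND H -> E7]. New: E7.
Round 4: R6 [E7 AND L6 -> S]. New: S.
Derived: M (round 1), H (round 2), E7 (round 3). U19 never appears in any round.

U19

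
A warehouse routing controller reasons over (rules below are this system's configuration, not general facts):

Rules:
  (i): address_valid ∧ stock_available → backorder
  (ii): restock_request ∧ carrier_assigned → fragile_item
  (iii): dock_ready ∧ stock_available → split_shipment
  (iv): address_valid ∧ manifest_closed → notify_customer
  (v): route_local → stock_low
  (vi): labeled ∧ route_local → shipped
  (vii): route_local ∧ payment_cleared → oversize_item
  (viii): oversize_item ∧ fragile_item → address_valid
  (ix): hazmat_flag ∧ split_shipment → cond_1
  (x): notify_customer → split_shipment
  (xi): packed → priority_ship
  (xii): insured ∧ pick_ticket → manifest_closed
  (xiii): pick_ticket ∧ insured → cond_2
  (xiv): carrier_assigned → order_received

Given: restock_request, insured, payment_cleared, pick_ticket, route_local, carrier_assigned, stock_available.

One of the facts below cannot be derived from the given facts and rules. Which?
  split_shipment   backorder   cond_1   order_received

cond_1

[1] (ii) [restock_request ∧ carrier_assigned → fragile_item]; (v) [route_local → stock_low]; (vii) [route_local ∧ payment_cleared → oversize_item]; (xii) [insured ∧ pick_ticket → manifest_closed]; (xiii) [pick_ticket ∧ insured → cond_2]; (xiv) [carrier_assigned → order_received]. ⇒ new: fragile_item, stock_low, oversize_item, manifest_closed, cond_2, order_received.
[2] (viii) [oversize_item ∧ fragile_item → address_valid]. ⇒ new: address_valid.
[3] (i) [address_valid ∧ stock_available → backorder]; (iv) [address_valid ∧ manifest_closed → notify_customer]. ⇒ new: backorder, notify_customer.
[4] (x) [notify_customer → split_shipment]. ⇒ new: split_shipment.
Derived: split_shipment (round 4), order_received (round 1), backorder (round 3). cond_1 never appears in any round.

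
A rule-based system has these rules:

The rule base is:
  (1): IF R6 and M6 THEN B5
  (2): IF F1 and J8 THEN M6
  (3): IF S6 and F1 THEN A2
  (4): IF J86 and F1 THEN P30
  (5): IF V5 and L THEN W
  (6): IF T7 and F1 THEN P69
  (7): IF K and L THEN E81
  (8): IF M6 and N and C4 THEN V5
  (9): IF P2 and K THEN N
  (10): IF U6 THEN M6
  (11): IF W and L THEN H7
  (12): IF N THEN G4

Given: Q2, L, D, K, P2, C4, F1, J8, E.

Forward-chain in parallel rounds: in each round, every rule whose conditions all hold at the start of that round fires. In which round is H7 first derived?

4

Round 1: (2) [IF F1 and J8 THEN M6]; (7) [IF K and L THEN E81]; (9) [IF P2 and K THEN N]. New: M6, E81, N.
Round 2: (8) [IF M6 and N and C4 THEN V5]; (12) [IF N THEN G4]. New: V5, G4.
Round 3: (5) [IF V5 and L THEN W]. New: W.
Round 4: (11) [IF W and L THEN H7]. New: H7.
H7 first appears in round 4.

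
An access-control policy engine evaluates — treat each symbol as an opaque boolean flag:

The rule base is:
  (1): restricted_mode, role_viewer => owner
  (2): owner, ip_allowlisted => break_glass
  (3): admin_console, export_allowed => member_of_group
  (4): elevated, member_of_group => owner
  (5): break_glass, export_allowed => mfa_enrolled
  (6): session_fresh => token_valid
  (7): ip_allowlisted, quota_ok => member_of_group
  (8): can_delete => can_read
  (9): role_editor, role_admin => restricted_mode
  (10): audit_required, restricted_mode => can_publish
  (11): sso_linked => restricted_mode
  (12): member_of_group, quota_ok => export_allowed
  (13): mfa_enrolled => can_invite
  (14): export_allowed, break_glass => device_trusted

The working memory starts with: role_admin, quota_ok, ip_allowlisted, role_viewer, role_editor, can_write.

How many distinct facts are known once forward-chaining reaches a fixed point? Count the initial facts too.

Round 1 — (7), (9), derive member_of_group, restricted_mode.
Round 2 — (1), (12), derive owner, export_allowed.
Round 3 — (2), derive break_glass.
Round 4 — (5), (14), derive mfa_enrolled, device_trusted.
Round 5 — (13), derive can_invite.
Closure: {break_glass, can_invite, can_write, device_trusted, export_allowed, ip_allowlisted, member_of_group, mfa_enrolled, owner, quota_ok, restricted_mode, role_admin, role_editor, role_viewer} — 14 facts.

14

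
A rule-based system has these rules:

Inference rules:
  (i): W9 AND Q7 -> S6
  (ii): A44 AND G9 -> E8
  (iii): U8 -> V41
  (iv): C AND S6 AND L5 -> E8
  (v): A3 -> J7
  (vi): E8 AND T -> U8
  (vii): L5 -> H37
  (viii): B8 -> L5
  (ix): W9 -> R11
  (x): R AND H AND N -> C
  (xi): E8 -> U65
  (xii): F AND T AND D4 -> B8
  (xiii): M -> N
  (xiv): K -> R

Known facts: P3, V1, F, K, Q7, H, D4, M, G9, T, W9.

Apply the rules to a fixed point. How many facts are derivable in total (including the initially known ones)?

23

[1] (i) [W9 AND Q7 -> S6]; (ix) [W9 -> R11]; (xii) [F AND T AND D4 -> B8]; (xiii) [M -> N]; (xiv) [K -> R]. ⇒ new: S6, R11, B8, N, R.
[2] (viii) [B8 -> L5]; (x) [R AND H AND N -> C]. ⇒ new: L5, C.
[3] (iv) [C AND S6 AND L5 -> E8]; (vii) [L5 -> H37]. ⇒ new: E8, H37.
[4] (vi) [E8 AND T -> U8]; (xi) [E8 -> U65]. ⇒ new: U8, U65.
[5] (iii) [U8 -> V41]. ⇒ new: V41.
Closure: {B8, C, D4, E8, F, G9, H, H37, K, L5, M, N, P3, Q7, R, R11, S6, T, U65, U8, V1, V41, W9} — 23 facts.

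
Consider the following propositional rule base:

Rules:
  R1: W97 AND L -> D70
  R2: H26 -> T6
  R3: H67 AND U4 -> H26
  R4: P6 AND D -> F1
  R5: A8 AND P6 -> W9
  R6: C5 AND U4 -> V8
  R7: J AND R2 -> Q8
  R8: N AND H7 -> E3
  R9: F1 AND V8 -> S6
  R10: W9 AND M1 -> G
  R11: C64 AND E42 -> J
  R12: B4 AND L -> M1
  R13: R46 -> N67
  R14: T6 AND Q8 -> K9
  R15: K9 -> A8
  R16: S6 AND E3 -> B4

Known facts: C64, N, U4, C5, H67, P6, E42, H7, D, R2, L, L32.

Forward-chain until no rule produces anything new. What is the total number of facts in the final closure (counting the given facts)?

Round 1 fires R3, R4, R6, R8, R11, giving H26, F1, V8, E3, J.
Round 2 fires R2, R7, R9, giving T6, Q8, S6.
Round 3 fires R14, R16, giving K9, B4.
Round 4 fires R12, R15, giving M1, A8.
Round 5 fires R5, giving W9.
Round 6 fires R10, giving G.
Closure: {A8, B4, C5, C64, D, E3, E42, F1, G, H26, H67, H7, J, K9, L, L32, M1, N, P6, Q8, R2, S6, T6, U4, V8, W9} — 26 facts.

26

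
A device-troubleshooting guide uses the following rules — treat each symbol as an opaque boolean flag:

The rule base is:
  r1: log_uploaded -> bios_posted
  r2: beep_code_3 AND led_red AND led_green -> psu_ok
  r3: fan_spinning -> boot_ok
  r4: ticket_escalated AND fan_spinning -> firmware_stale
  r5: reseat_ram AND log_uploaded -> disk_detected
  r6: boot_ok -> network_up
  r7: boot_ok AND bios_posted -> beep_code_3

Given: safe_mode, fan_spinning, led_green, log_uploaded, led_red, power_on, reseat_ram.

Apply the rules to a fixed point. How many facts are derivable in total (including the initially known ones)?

Round 1 — r1, r3, r5, derive bios_posted, boot_ok, disk_detected.
Round 2 — r6, r7, derive network_up, beep_code_3.
Round 3 — r2, derive psu_ok.
Closure: {beep_code_3, bios_posted, boot_ok, disk_detected, fan_spinning, led_green, led_red, log_uploaded, network_up, power_on, psu_ok, reseat_ram, safe_mode} — 13 facts.

13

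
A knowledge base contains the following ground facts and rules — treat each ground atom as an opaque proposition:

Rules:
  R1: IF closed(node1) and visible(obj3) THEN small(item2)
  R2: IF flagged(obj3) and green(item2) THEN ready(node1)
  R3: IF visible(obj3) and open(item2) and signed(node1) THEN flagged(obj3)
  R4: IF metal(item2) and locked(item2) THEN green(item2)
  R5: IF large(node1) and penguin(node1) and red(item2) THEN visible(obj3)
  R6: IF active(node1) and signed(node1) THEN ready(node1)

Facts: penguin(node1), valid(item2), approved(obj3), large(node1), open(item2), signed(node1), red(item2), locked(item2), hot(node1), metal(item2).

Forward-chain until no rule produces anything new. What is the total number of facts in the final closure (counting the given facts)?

14

[1] R4 [IF metal(item2) and locked(item2) THEN green(item2)]; R5 [IF large(node1) and penguin(node1) and red(item2) THEN visible(obj3)]. ⇒ new: green(item2), visible(obj3).
[2] R3 [IF visible(obj3) and open(item2) and signed(node1) THEN flagged(obj3)]. ⇒ new: flagged(obj3).
[3] R2 [IF flagged(obj3) and green(item2) THEN ready(node1)]. ⇒ new: ready(node1).
Closure: {approved(obj3), flagged(obj3), green(item2), hot(node1), large(node1), locked(item2), metal(item2), open(item2), penguin(node1), ready(node1), red(item2), signed(node1), valid(item2), visible(obj3)} — 14 facts.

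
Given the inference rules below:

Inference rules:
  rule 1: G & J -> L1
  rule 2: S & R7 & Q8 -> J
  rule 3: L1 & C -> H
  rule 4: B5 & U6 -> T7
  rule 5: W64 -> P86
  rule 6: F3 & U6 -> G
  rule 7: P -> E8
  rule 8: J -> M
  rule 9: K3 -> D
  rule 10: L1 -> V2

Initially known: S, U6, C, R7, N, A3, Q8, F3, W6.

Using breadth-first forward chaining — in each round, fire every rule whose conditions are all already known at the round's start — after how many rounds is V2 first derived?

Round 1 fires rule 2, rule 6, giving J, G.
Round 2 fires rule 1, rule 8, giving L1, M.
Round 3 fires rule 3, rule 10, giving H, V2.
V2 first appears in round 3.

3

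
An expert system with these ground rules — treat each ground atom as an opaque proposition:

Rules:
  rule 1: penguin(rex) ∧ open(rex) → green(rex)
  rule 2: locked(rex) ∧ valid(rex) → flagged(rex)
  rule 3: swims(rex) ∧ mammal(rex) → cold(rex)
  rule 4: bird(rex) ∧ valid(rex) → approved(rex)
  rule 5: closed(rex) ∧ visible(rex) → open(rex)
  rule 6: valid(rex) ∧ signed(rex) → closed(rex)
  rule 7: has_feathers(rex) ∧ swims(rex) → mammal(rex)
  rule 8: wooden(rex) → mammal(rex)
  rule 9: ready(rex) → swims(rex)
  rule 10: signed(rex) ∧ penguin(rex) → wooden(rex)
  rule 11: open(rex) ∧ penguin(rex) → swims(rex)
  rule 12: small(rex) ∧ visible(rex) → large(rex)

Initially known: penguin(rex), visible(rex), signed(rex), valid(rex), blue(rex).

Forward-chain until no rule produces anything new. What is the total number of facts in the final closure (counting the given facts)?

Round 1: rule 6 [valid(rex) ∧ signed(rex) → closed(rex)]; rule 10 [signed(rex) ∧ penguin(rex) → wooden(rex)]. Adds closed(rex), wooden(rex).
Round 2: rule 5 [closed(rex) ∧ visible(rex) → open(rex)]; rule 8 [wooden(rex) → mammal(rex)]. Adds open(rex), mammal(rex).
Round 3: rule 1 [penguin(rex) ∧ open(rex) → green(rex)]; rule 11 [open(rex) ∧ penguin(rex) → swims(rex)]. Adds green(rex), swims(rex).
Round 4: rule 3 [swims(rex) ∧ mammal(rex) → cold(rex)]. Adds cold(rex).
Closure: {blue(rex), closed(rex), cold(rex), green(rex), mammal(rex), open(rex), penguin(rex), signed(rex), swims(rex), valid(rex), visible(rex), wooden(rex)} — 12 facts.

12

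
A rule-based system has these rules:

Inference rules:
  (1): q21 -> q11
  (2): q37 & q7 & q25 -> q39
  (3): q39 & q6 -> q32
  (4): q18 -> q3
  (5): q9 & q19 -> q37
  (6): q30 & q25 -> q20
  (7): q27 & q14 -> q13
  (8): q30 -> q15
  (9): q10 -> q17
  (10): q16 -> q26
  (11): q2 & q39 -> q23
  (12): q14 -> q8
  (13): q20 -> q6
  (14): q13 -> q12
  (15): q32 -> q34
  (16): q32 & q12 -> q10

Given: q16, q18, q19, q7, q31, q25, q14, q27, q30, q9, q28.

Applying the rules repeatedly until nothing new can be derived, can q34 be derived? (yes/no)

yes

Round 1 fires (4), (5), (6), (7), (8), (10), (12), giving q3, q37, q20, q13, q15, q26, q8.
Round 2 fires (2), (13), (14), giving q39, q6, q12.
Round 3 fires (3), giving q32.
Round 4 fires (15), (16), giving q34, q10.
Round 5 fires (9), giving q17.
q34 appears in round 4, so it is derivable.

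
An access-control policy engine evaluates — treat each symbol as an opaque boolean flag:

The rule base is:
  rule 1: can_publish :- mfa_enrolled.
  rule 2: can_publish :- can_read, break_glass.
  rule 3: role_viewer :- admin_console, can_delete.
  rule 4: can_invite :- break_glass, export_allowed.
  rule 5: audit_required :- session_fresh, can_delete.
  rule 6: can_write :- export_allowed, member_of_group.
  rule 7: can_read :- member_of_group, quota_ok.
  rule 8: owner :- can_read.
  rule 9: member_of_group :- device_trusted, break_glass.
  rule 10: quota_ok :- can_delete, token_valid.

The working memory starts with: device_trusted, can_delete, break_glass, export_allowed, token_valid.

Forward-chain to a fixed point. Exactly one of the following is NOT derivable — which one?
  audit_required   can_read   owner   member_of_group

Round 1: rule 4 [can_invite :- break_glass, export_allowed.]; rule 9 [member_of_group :- device_trusted, break_glass.]; rule 10 [quota_ok :- can_delete, token_valid.]. New: can_invite, member_of_group, quota_ok.
Round 2: rule 6 [can_write :- export_allowed, member_of_group.]; rule 7 [can_read :- member_of_group, quota_ok.]. New: can_write, can_read.
Round 3: rule 2 [can_publish :- can_read, break_glass.]; rule 8 [owner :- can_read.]. New: can_publish, owner.
Derived: can_read (round 2), owner (round 3), member_of_group (round 1). audit_required never appears in any round.

audit_required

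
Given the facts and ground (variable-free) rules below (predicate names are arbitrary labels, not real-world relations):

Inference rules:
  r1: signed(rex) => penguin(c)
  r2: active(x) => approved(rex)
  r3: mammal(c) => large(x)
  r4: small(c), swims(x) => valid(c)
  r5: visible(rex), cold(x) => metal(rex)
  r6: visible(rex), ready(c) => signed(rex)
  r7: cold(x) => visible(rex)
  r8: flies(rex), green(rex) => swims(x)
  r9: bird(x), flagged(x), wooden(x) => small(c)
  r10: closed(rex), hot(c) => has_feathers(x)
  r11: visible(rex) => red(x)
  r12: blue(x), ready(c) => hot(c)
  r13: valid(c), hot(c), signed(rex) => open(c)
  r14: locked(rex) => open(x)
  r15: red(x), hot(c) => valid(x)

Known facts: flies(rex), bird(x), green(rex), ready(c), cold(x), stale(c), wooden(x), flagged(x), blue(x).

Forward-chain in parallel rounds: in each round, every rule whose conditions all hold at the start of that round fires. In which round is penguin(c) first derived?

3

[1] r7 [cold(x) => visible(rex)]; r8 [flies(rex), green(rex) => swims(x)]; r9 [bird(x), flagged(x), wooden(x) => small(c)]; r12 [blue(x), ready(c) => hot(c)]. ⇒ new: visible(rex), swims(x), small(c), hot(c).
[2] r4 [small(c), swims(x) => valid(c)]; r5 [visible(rex), cold(x) => metal(rex)]; r6 [visible(rex), ready(c) => signed(rex)]; r11 [visible(rex) => red(x)]. ⇒ new: valid(c), metal(rex), signed(rex), red(x).
[3] r1 [signed(rex) => penguin(c)]; r13 [valid(c), hot(c), signed(rex) => open(c)]; r15 [red(x), hot(c) => valid(x)]. ⇒ new: penguin(c), open(c), valid(x).
penguin(c) first appears in round 3.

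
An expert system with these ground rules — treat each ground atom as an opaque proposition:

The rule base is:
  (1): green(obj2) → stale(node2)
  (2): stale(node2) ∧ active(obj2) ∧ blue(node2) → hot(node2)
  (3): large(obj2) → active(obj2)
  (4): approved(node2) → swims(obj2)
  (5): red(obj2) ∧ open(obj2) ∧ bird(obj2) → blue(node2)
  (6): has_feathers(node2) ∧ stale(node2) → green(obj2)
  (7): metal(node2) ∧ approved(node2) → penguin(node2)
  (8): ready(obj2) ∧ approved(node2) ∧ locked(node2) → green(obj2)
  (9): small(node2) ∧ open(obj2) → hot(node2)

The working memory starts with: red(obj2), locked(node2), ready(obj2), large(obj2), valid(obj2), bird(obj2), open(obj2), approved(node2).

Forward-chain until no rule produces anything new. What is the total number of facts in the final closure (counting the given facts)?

Round 1 fires (3), (4), (5), (8), giving active(obj2), swims(obj2), blue(node2), green(obj2).
Round 2 fires (1), giving stale(node2).
Round 3 fires (2), giving hot(node2).
Closure: {active(obj2), approved(node2), bird(obj2), blue(node2), green(obj2), hot(node2), large(obj2), locked(node2), open(obj2), ready(obj2), red(obj2), stale(node2), swims(obj2), valid(obj2)} — 14 facts.

14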